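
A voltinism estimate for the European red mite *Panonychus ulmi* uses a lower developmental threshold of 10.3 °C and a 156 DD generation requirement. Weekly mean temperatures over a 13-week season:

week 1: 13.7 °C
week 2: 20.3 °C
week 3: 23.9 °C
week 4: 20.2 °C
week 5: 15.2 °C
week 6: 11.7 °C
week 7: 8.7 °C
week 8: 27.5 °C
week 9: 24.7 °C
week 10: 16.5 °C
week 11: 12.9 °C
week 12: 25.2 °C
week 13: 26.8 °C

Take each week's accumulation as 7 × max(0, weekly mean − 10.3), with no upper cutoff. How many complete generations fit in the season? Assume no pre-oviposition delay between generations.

5 generations

Weekly DD (7 × max(0, T̄ − 10.3)): 23.8, 70.0, 95.2, 69.3, 34.3, 9.8, 0.0, 120.4, 100.8, 43.4, 18.2, 104.3, 115.5.
Season total = 805.0 DD.
Complete generations = ⌊805.0 / 156⌋ = 5.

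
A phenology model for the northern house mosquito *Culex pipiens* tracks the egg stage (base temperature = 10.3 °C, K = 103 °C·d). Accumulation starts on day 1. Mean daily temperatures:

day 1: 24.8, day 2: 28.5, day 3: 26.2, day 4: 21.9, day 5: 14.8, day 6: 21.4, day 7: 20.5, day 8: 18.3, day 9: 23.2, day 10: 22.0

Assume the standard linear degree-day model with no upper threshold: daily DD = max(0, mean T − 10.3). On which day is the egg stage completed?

Daily DD above 10.3 °C: 14.5, 18.2, 15.9, 11.6, 4.5, 11.1, 10.2, 8.0, 12.9, 11.7.
Cumulative: 14.5, 32.7, 48.6, 60.2, 64.7, 75.8, 86.0, 94.0, 106.9, 118.6.
The total first reaches 103 DD on day 9.

day 9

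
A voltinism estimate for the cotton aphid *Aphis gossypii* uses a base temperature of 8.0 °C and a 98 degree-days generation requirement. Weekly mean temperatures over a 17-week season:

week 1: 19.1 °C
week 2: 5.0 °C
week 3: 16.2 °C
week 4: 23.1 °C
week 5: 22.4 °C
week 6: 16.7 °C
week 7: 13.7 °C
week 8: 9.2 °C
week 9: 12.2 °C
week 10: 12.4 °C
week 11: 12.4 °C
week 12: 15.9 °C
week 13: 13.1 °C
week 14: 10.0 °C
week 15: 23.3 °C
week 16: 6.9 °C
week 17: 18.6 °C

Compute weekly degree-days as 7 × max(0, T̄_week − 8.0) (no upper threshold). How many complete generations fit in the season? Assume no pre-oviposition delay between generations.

Weekly DD (7 × max(0, T̄ − 8.0)): 77.7, 0.0, 57.4, 105.7, 100.8, 60.9, 39.9, 8.4, 29.4, 30.8, 30.8, 55.3, 35.7, 14.0, 107.1, 0.0, 74.2.
Season total = 828.1 DD.
Complete generations = ⌊828.1 / 98⌋ = 8.

8 generations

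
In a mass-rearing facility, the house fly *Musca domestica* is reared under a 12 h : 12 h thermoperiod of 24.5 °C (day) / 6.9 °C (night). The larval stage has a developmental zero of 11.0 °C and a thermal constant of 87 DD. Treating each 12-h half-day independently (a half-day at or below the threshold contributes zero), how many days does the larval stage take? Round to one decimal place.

12.9 days

Day half: max(0, 24.5 − 11.0) × 0.5 = 13.5 × 0.5 = 6.75 DD.
Night half: max(0, 6.9 − 11.0) × 0.5 = 0.0 × 0.5 = 0.00 DD.
Per 24 h: 6.75 DD/day.
Duration = 87 / 6.75 = 12.889 ≈ 12.9 days.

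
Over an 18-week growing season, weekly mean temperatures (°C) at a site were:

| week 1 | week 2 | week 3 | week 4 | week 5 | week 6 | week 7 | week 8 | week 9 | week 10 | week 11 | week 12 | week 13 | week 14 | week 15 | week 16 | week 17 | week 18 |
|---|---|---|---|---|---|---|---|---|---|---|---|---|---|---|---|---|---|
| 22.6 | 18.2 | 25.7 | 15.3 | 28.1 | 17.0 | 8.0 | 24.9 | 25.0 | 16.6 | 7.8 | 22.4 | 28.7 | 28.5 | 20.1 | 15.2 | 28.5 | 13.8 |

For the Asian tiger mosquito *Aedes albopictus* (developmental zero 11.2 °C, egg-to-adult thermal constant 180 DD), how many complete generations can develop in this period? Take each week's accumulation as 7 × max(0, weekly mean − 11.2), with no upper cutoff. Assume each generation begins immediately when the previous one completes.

Weekly DD (7 × max(0, T̄ − 11.2)): 79.8, 49.0, 101.5, 28.7, 118.3, 40.6, 0.0, 95.9, 96.6, 37.8, 0.0, 78.4, 122.5, 121.1, 62.3, 28.0, 121.1, 18.2.
Season total = 1199.8 DD.
Complete generations = ⌊1199.8 / 180⌋ = 6.

6 generations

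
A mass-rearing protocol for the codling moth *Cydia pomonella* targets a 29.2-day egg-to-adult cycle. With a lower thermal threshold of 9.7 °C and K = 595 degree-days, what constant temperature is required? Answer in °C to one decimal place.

Required daily accumulation = 595 / 29.2 = 20.377 DD/day.
T = T_base + 20.377 = 9.7 + 20.377 = 30.077 ≈ 30.1 °C.

30.1 °C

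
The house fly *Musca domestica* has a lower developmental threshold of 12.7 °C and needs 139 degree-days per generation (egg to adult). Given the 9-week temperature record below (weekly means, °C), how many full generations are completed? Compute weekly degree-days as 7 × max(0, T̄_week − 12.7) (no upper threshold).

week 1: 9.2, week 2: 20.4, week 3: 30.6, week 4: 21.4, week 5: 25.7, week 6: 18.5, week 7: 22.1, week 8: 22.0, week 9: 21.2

Weekly DD (7 × max(0, T̄ − 12.7)): 0.0, 53.9, 125.3, 60.9, 91.0, 40.6, 65.8, 65.1, 59.5.
Season total = 562.1 DD.
Complete generations = ⌊562.1 / 139⌋ = 4.

4 generations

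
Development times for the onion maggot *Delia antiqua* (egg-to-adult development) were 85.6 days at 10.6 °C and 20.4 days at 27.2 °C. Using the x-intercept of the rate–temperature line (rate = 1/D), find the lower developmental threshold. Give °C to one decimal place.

Linear rate model ⇒ the product D·(T − T_b) is constant across temperatures.
85.6·(10.6 − T_b) = 20.4·(27.2 − T_b)
T_b = (85.6·10.6 − 20.4·27.2) / (85.6 − 20.4) = 352.48 / 65.2 = 5.406 °C ≈ 5.4 °C.

5.4 °C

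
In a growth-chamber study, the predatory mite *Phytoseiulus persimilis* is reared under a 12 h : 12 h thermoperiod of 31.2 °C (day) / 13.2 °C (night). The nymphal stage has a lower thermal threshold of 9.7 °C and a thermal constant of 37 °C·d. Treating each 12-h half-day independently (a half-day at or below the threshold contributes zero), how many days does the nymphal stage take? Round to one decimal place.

3.0 days

Day half: max(0, 31.2 − 9.7) × 0.5 = 21.5 × 0.5 = 10.75 DD.
Night half: max(0, 13.2 − 9.7) × 0.5 = 3.5 × 0.5 = 1.75 DD.
Per 24 h: 12.50 DD/day.
Duration = 37 / 12.50 = 2.960 ≈ 3.0 days.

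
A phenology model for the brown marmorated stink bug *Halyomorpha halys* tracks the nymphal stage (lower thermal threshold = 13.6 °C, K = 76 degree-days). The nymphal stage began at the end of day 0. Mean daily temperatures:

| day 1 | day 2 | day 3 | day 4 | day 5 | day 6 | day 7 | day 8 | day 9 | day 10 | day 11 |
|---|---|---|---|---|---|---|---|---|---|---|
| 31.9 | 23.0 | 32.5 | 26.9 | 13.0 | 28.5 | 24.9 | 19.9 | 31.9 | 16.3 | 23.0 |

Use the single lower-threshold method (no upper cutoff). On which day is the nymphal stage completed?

Daily DD above 13.6 °C: 18.3, 9.4, 18.9, 13.3, 0.0, 14.9, 11.3, 6.3, 18.3, 2.7, 9.4.
Cumulative: 18.3, 27.7, 46.6, 59.9, 59.9, 74.8, 86.1, 92.4, 110.7, 113.4, 122.8.
The total first reaches 76 DD on day 7.

day 7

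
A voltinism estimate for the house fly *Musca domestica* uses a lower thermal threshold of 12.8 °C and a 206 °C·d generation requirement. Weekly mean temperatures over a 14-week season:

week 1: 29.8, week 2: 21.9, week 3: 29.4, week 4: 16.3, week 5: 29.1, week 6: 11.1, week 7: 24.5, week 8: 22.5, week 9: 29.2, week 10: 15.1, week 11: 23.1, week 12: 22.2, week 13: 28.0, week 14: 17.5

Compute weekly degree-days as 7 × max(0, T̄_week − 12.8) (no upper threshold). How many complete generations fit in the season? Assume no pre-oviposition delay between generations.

4 generations

Weekly DD (7 × max(0, T̄ − 12.8)): 119.0, 63.7, 116.2, 24.5, 114.1, 0.0, 81.9, 67.9, 114.8, 16.1, 72.1, 65.8, 106.4, 32.9.
Season total = 995.4 DD.
Complete generations = ⌊995.4 / 206⌋ = 4.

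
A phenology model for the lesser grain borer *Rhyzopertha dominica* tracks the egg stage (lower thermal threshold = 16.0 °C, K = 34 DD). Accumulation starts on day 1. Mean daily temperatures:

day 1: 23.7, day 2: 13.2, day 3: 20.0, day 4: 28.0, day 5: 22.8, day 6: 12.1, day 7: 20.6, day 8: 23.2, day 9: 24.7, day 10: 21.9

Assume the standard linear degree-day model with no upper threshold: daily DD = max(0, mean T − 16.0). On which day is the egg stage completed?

day 7

Daily DD above 16.0 °C: 7.7, 0.0, 4.0, 12.0, 6.8, 0.0, 4.6, 7.2, 8.7, 5.9.
Cumulative: 7.7, 7.7, 11.7, 23.7, 30.5, 30.5, 35.1, 42.3, 51.0, 56.9.
The total first reaches 34 DD on day 7.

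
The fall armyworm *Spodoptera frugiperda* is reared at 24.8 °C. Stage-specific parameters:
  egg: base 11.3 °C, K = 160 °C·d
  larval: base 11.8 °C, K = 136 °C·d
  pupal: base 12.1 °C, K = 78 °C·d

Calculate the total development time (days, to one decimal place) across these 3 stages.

28.5 days

egg: 160 / (24.8 − 11.3) = 160 / 13.5 = 11.852 d.
larval: 136 / (24.8 − 11.8) = 136 / 13.0 = 10.462 d.
pupal: 78 / (24.8 − 12.1) = 78 / 12.7 = 6.142 d.
Sum = 28.455 ≈ 28.5 days.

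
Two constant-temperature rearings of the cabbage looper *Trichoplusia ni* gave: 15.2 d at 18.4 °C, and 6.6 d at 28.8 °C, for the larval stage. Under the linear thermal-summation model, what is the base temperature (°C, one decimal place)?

10.4 °C

Linear rate model ⇒ the product D·(T − T_b) is constant across temperatures.
15.2·(18.4 − T_b) = 6.6·(28.8 − T_b)
T_b = (15.2·18.4 − 6.6·28.8) / (15.2 − 6.6) = 89.60 / 8.6 = 10.419 °C ≈ 10.4 °C.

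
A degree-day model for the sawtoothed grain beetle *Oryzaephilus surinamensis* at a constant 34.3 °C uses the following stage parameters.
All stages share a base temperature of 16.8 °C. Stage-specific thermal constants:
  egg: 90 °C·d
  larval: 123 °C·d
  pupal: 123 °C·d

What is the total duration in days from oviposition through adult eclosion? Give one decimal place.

19.2 days

Daily accumulation at 34.3 °C = 34.3 − 16.8 = 17.5 DD/day.
Total K = 90 + 123 + 123 = 336 DD.
Total duration = 336 / 17.5 = 19.200 ≈ 19.2 days.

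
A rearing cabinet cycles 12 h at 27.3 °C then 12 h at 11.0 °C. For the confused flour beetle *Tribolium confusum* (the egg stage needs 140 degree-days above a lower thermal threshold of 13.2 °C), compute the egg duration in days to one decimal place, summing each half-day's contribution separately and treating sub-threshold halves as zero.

Day half: max(0, 27.3 − 13.2) × 0.5 = 14.1 × 0.5 = 7.05 DD.
Night half: max(0, 11.0 − 13.2) × 0.5 = 0.0 × 0.5 = 0.00 DD.
Per 24 h: 7.05 DD/day.
Duration = 140 / 7.05 = 19.858 ≈ 19.9 days.

19.9 days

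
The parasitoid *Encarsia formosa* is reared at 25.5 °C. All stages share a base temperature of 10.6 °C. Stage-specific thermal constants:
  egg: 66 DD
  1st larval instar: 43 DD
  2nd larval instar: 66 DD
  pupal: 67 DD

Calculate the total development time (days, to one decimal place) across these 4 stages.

16.2 days

Daily accumulation at 25.5 °C = 25.5 − 10.6 = 14.9 DD/day.
Total K = 66 + 43 + 66 + 67 = 242 DD.
Total duration = 242 / 14.9 = 16.242 ≈ 16.2 days.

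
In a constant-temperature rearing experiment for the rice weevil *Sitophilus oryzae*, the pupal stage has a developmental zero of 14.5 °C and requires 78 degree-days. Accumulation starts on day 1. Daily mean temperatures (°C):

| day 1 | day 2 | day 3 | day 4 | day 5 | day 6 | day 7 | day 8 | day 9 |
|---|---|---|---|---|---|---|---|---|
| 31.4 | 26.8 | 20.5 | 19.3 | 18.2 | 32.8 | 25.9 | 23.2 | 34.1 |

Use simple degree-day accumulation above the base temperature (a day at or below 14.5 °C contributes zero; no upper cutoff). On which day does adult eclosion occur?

Daily DD above 14.5 °C: 16.9, 12.3, 6.0, 4.8, 3.7, 18.3, 11.4, 8.7, 19.6.
Cumulative: 16.9, 29.2, 35.2, 40.0, 43.7, 62.0, 73.4, 82.1, 101.7.
The total first reaches 78 DD on day 8.

day 8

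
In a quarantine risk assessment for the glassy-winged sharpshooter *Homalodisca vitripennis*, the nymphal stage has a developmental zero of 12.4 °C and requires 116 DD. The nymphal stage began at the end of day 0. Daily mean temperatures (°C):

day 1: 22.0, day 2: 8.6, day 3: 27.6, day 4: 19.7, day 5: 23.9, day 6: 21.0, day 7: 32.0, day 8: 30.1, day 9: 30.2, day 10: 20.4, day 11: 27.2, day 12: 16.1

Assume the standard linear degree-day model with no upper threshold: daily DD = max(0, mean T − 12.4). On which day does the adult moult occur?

day 11

Daily DD above 12.4 °C: 9.6, 0.0, 15.2, 7.3, 11.5, 8.6, 19.6, 17.7, 17.8, 8.0, 14.8, 3.7.
Cumulative: 9.6, 9.6, 24.8, 32.1, 43.6, 52.2, 71.8, 89.5, 107.3, 115.3, 130.1, 133.8.
The total first reaches 116 DD on day 11.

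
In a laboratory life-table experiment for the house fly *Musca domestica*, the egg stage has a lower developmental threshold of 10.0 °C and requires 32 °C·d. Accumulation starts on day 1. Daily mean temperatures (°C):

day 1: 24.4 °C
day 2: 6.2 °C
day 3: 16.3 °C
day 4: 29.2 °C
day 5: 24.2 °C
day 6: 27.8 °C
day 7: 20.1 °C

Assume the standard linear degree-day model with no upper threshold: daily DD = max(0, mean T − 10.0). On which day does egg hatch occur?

day 4

Daily DD above 10.0 °C: 14.4, 0.0, 6.3, 19.2, 14.2, 17.8, 10.1.
Cumulative: 14.4, 14.4, 20.7, 39.9, 54.1, 71.9, 82.0.
The total first reaches 32 DD on day 4.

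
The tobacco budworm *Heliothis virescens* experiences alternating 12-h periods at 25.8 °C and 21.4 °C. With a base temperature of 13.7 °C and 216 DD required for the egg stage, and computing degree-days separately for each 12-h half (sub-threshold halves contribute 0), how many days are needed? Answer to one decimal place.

Day half: max(0, 25.8 − 13.7) × 0.5 = 12.1 × 0.5 = 6.05 DD.
Night half: max(0, 21.4 − 13.7) × 0.5 = 7.7 × 0.5 = 3.85 DD.
Per 24 h: 9.90 DD/day.
Duration = 216 / 9.90 = 21.818 ≈ 21.8 days.

21.8 days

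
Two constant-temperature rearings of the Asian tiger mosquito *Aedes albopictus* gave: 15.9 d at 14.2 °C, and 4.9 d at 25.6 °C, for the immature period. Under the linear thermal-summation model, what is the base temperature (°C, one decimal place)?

Under the model K = D·(T − T_b), so D₁·(T₁ − T_b) = D₂·(T₂ − T_b).
15.9·(14.2 − T_b) = 4.9·(25.6 − T_b)
T_b = (15.9·14.2 − 4.9·25.6) / (15.9 − 4.9) = 100.34 / 11.0 = 9.122 °C ≈ 9.1 °C.

9.1 °C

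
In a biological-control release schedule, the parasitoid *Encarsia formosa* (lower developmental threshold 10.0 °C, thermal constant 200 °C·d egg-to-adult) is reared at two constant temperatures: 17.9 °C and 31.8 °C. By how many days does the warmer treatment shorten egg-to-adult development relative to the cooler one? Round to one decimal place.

At 17.9 °C: 200 / (17.9 − 10.0) = 200 / 7.9 = 25.316 d.
At 31.8 °C: 200 / (31.8 − 10.0) = 200 / 21.8 = 9.174 d.
Difference = |25.316 − 9.174| = 16.142 ≈ 16.1 days.

16.1 days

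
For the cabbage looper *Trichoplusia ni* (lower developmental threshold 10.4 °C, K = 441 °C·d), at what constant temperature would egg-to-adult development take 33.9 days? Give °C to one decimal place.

Required daily accumulation = 441 / 33.9 = 13.009 DD/day.
T = T_base + 13.009 = 10.4 + 13.009 = 23.409 ≈ 23.4 °C.

23.4 °C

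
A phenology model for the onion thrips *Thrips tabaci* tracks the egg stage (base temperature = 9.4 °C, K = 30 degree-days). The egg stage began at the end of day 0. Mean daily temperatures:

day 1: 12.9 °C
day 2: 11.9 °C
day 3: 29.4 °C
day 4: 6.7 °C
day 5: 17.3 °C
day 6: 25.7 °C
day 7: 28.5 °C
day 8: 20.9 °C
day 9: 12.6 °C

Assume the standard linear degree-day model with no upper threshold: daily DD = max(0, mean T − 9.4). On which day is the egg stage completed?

Daily DD above 9.4 °C: 3.5, 2.5, 20.0, 0.0, 7.9, 16.3, 19.1, 11.5, 3.2.
Cumulative: 3.5, 6.0, 26.0, 26.0, 33.9, 50.2, 69.3, 80.8, 84.0.
The total first reaches 30 DD on day 5.

day 5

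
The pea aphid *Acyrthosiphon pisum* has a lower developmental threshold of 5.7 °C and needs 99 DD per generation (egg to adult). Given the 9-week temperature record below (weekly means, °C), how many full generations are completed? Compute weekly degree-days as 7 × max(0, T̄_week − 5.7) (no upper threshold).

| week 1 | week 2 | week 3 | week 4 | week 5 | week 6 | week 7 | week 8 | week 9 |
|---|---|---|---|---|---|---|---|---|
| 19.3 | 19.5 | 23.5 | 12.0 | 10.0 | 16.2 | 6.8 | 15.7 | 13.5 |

6 generations

Weekly DD (7 × max(0, T̄ − 5.7)): 95.2, 96.6, 124.6, 44.1, 30.1, 73.5, 7.7, 70.0, 54.6.
Season total = 596.4 DD.
Complete generations = ⌊596.4 / 99⌋ = 6.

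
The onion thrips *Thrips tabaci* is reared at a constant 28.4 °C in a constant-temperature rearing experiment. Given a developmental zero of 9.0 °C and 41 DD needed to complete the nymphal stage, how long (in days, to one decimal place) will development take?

2.1 days

Daily accumulation = 28.4 − 9.0 = 19.4 DD/day.
Duration = 41 / 19.4 = 2.113 ≈ 2.1 days.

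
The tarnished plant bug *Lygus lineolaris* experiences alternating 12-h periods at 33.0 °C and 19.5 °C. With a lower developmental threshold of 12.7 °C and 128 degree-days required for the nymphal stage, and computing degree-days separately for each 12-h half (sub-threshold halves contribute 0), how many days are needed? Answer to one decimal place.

Day half: max(0, 33.0 − 12.7) × 0.5 = 20.3 × 0.5 = 10.15 DD.
Night half: max(0, 19.5 − 12.7) × 0.5 = 6.8 × 0.5 = 3.40 DD.
Per 24 h: 13.55 DD/day.
Duration = 128 / 13.55 = 9.446 ≈ 9.4 days.

9.4 days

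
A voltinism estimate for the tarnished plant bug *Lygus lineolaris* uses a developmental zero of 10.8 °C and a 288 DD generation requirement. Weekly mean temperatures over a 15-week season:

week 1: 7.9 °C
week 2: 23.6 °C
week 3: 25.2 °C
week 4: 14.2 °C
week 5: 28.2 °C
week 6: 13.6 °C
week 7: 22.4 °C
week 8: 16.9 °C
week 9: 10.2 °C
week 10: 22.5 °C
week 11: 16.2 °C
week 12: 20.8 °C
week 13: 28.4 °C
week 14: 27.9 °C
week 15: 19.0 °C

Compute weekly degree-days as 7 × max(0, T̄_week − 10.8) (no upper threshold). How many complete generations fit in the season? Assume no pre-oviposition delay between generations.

3 generations

Weekly DD (7 × max(0, T̄ − 10.8)): 0.0, 89.6, 100.8, 23.8, 121.8, 19.6, 81.2, 42.7, 0.0, 81.9, 37.8, 70.0, 123.2, 119.7, 57.4.
Season total = 969.5 DD.
Complete generations = ⌊969.5 / 288⌋ = 3.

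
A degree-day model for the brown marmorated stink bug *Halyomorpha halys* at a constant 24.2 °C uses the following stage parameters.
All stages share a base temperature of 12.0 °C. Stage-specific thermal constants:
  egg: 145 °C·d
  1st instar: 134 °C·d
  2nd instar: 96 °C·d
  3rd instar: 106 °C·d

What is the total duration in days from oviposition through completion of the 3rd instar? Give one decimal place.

Daily accumulation at 24.2 °C = 24.2 − 12.0 = 12.2 DD/day.
Total K = 145 + 134 + 96 + 106 = 481 DD.
Total duration = 481 / 12.2 = 39.426 ≈ 39.4 days.

39.4 days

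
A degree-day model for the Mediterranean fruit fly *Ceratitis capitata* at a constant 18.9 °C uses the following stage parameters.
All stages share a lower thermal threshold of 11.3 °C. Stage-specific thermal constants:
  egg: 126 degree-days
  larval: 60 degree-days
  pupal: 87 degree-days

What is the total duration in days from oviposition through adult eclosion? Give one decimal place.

Daily accumulation at 18.9 °C = 18.9 − 11.3 = 7.6 DD/day.
Total K = 126 + 60 + 87 = 273 DD.
Total duration = 273 / 7.6 = 35.921 ≈ 35.9 days.

35.9 days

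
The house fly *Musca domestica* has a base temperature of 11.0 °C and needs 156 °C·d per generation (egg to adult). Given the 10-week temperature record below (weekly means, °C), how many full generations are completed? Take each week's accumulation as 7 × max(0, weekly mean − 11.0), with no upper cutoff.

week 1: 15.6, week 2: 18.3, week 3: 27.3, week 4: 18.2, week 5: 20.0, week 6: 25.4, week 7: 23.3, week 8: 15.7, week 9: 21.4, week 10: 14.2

Weekly DD (7 × max(0, T̄ − 11.0)): 32.2, 51.1, 114.1, 50.4, 63.0, 100.8, 86.1, 32.9, 72.8, 22.4.
Season total = 625.8 DD.
Complete generations = ⌊625.8 / 156⌋ = 4.

4 generations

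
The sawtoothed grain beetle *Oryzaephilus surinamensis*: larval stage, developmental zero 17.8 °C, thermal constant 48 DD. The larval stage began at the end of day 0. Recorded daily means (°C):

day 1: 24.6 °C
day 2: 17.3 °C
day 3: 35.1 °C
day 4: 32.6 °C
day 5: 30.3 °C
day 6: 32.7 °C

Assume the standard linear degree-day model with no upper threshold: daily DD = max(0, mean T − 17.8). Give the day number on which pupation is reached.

day 5

Daily DD above 17.8 °C: 6.8, 0.0, 17.3, 14.8, 12.5, 14.9.
Cumulative: 6.8, 6.8, 24.1, 38.9, 51.4, 66.3.
The total first reaches 48 DD on day 5.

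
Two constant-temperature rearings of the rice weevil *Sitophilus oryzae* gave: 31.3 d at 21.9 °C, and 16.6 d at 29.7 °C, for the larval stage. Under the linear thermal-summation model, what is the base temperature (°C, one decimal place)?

Under the model K = D·(T − T_b), so D₁·(T₁ − T_b) = D₂·(T₂ − T_b).
31.3·(21.9 − T_b) = 16.6·(29.7 − T_b)
T_b = (31.3·21.9 − 16.6·29.7) / (31.3 − 16.6) = 192.45 / 14.7 = 13.092 °C ≈ 13.1 °C.

13.1 °C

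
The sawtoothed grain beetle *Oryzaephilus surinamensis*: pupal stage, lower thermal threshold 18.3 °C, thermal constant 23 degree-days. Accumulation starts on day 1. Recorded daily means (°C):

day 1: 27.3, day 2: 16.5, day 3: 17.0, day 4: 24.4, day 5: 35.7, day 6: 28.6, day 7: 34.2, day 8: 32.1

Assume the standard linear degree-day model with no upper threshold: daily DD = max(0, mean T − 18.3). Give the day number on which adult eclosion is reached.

day 5

Daily DD above 18.3 °C: 9.0, 0.0, 0.0, 6.1, 17.4, 10.3, 15.9, 13.8.
Cumulative: 9.0, 9.0, 9.0, 15.1, 32.5, 42.8, 58.7, 72.5.
The total first reaches 23 DD on day 5.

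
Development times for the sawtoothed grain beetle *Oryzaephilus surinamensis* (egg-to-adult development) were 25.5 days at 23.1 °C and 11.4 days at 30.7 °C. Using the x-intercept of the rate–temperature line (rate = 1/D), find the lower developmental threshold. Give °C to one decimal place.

Equal thermal constants: D₁(T₁ − T_b) = D₂(T₂ − T_b).
25.5·(23.1 − T_b) = 11.4·(30.7 − T_b)
T_b = (25.5·23.1 − 11.4·30.7) / (25.5 − 11.4) = 239.07 / 14.1 = 16.955 °C ≈ 17.0 °C.

17.0 °C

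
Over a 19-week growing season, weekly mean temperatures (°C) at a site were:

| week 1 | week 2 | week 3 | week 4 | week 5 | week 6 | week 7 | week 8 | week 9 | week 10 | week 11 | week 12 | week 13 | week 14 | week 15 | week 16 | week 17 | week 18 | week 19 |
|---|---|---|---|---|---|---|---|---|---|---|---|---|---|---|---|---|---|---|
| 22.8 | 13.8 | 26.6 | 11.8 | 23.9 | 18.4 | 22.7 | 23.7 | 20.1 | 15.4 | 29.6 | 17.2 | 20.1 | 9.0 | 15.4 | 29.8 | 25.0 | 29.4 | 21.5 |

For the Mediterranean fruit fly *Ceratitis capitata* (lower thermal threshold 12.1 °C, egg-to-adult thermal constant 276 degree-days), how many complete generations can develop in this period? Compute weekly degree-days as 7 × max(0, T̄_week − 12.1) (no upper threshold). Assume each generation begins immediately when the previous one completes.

Weekly DD (7 × max(0, T̄ − 12.1)): 74.9, 11.9, 101.5, 0.0, 82.6, 44.1, 74.2, 81.2, 56.0, 23.1, 122.5, 35.7, 56.0, 0.0, 23.1, 123.9, 90.3, 121.1, 65.8.
Season total = 1187.9 DD.
Complete generations = ⌊1187.9 / 276⌋ = 4.

4 generations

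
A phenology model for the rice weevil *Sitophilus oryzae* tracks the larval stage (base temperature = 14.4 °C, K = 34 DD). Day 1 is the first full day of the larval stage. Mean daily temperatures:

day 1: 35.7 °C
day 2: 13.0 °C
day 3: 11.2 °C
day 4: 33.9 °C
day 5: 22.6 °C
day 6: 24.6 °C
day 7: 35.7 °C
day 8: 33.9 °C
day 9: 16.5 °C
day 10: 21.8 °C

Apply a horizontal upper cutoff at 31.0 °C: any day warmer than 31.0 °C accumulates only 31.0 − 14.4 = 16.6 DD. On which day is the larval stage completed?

Daily DD above 14.4 °C (capped at 16.6): 16.6, 0.0, 0.0, 16.6, 8.2, 10.2, 16.6, 16.6, 2.1, 7.4.
Cumulative: 16.6, 16.6, 16.6, 33.2, 41.4, 51.6, 68.2, 84.8, 86.9, 94.3.
The total first reaches 34 DD on day 5.

day 5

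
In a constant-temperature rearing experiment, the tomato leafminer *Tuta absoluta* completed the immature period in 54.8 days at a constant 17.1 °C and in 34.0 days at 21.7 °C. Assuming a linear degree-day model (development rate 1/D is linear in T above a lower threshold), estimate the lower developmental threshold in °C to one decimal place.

9.6 °C

Linear rate model ⇒ the product D·(T − T_b) is constant across temperatures.
54.8·(17.1 − T_b) = 34.0·(21.7 − T_b)
T_b = (54.8·17.1 − 34.0·21.7) / (54.8 − 34.0) = 199.28 / 20.8 = 9.581 °C ≈ 9.6 °C.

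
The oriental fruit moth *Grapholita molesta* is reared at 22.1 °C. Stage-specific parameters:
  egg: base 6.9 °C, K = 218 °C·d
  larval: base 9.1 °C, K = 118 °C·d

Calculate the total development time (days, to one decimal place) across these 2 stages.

23.4 days

egg: 218 / (22.1 − 6.9) = 218 / 15.2 = 14.342 d.
larval: 118 / (22.1 − 9.1) = 118 / 13.0 = 9.077 d.
Sum = 23.419 ≈ 23.4 days.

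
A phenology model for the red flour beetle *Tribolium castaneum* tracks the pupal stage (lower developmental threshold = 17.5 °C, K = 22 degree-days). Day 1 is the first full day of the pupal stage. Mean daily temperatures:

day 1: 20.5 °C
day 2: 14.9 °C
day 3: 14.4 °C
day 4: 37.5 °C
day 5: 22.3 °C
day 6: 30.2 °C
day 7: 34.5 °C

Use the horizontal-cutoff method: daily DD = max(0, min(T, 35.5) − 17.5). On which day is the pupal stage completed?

day 5

Daily DD above 17.5 °C (capped at 18.0): 3.0, 0.0, 0.0, 18.0, 4.8, 12.7, 17.0.
Cumulative: 3.0, 3.0, 3.0, 21.0, 25.8, 38.5, 55.5.
The total first reaches 22 DD on day 5.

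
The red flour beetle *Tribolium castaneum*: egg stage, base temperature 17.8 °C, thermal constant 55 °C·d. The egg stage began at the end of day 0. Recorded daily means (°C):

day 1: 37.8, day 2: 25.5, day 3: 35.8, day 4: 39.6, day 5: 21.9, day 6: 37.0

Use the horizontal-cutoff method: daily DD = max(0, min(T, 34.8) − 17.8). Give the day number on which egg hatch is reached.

day 4

Daily DD above 17.8 °C (capped at 17.0): 17.0, 7.7, 17.0, 17.0, 4.1, 17.0.
Cumulative: 17.0, 24.7, 41.7, 58.7, 62.8, 79.8.
The total first reaches 55 DD on day 4.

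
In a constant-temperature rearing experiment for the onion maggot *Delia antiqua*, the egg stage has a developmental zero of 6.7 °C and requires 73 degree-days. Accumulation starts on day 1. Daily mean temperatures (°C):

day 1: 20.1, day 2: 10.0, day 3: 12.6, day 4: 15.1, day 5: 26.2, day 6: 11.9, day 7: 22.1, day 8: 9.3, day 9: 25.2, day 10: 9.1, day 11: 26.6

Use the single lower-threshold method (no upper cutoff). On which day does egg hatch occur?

day 8

Daily DD above 6.7 °C: 13.4, 3.3, 5.9, 8.4, 19.5, 5.2, 15.4, 2.6, 18.5, 2.4, 19.9.
Cumulative: 13.4, 16.7, 22.6, 31.0, 50.5, 55.7, 71.1, 73.7, 92.2, 94.6, 114.5.
The total first reaches 73 DD on day 8.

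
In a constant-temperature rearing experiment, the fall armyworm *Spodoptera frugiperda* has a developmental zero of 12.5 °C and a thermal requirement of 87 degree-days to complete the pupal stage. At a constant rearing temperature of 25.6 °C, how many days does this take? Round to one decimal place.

6.6 days

Daily accumulation = 25.6 − 12.5 = 13.1 DD/day.
Duration = 87 / 13.1 = 6.641 ≈ 6.6 days.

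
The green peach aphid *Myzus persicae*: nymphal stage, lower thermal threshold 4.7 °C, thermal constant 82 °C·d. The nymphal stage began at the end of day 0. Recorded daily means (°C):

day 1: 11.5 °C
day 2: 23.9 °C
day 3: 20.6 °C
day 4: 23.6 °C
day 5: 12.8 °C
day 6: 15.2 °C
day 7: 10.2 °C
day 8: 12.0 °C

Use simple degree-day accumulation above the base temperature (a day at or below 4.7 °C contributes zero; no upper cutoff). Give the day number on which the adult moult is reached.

day 7

Daily DD above 4.7 °C: 6.8, 19.2, 15.9, 18.9, 8.1, 10.5, 5.5, 7.3.
Cumulative: 6.8, 26.0, 41.9, 60.8, 68.9, 79.4, 84.9, 92.2.
The total first reaches 82 DD on day 7.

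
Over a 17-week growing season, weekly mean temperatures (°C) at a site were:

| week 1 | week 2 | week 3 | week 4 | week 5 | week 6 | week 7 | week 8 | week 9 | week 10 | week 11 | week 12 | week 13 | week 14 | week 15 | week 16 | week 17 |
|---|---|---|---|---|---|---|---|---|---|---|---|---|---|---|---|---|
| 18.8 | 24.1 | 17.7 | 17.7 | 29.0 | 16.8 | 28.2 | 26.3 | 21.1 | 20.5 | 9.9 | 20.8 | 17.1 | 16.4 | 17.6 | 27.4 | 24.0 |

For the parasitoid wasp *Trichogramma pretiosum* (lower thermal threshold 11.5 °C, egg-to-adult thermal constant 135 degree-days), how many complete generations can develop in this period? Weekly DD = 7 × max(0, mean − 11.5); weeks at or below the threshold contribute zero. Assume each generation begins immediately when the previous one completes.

Weekly DD (7 × max(0, T̄ − 11.5)): 51.1, 88.2, 43.4, 43.4, 122.5, 37.1, 116.9, 103.6, 67.2, 63.0, 0.0, 65.1, 39.2, 34.3, 42.7, 111.3, 87.5.
Season total = 1116.5 DD.
Complete generations = ⌊1116.5 / 135⌋ = 8.

8 generations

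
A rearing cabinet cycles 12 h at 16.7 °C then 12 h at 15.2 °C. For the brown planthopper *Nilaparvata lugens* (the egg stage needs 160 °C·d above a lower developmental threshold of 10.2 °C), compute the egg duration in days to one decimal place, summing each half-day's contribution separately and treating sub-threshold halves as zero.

Day half: max(0, 16.7 − 10.2) × 0.5 = 6.5 × 0.5 = 3.25 DD.
Night half: max(0, 15.2 − 10.2) × 0.5 = 5.0 × 0.5 = 2.50 DD.
Per 24 h: 5.75 DD/day.
Duration = 160 / 5.75 = 27.826 ≈ 27.8 days.

27.8 days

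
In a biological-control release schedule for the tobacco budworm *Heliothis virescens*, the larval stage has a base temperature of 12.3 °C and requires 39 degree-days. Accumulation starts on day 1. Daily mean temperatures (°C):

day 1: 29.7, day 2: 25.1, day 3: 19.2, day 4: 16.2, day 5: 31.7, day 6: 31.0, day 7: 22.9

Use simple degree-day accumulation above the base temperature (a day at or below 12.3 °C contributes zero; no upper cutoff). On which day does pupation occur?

Daily DD above 12.3 °C: 17.4, 12.8, 6.9, 3.9, 19.4, 18.7, 10.6.
Cumulative: 17.4, 30.2, 37.1, 41.0, 60.4, 79.1, 89.7.
The total first reaches 39 DD on day 4.

day 4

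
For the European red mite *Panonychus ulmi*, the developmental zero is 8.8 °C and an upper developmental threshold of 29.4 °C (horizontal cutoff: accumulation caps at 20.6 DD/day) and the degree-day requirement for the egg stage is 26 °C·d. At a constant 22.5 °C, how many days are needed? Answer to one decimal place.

1.9 days

Daily accumulation = 22.5 − 8.8 = 13.7 DD/day.
Duration = 26 / 13.7 = 1.898 ≈ 1.9 days.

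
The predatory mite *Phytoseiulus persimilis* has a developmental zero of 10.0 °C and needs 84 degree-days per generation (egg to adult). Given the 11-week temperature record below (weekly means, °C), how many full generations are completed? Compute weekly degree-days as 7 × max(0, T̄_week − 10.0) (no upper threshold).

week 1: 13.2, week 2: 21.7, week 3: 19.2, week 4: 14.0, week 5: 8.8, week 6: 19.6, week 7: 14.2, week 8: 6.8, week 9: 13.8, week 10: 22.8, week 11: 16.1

Weekly DD (7 × max(0, T̄ − 10.0)): 22.4, 81.9, 64.4, 28.0, 0.0, 67.2, 29.4, 0.0, 26.6, 89.6, 42.7.
Season total = 452.2 DD.
Complete generations = ⌊452.2 / 84⌋ = 5.

5 generations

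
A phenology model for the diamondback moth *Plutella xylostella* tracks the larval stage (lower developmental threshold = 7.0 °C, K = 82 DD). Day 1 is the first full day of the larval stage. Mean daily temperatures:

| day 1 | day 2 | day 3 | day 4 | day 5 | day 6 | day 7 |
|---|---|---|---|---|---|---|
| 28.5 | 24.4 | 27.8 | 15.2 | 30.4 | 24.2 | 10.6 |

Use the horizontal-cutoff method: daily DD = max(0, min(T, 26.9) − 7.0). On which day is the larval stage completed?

day 5

Daily DD above 7.0 °C (capped at 19.9): 19.9, 17.4, 19.9, 8.2, 19.9, 17.2, 3.6.
Cumulative: 19.9, 37.3, 57.2, 65.4, 85.3, 102.5, 106.1.
The total first reaches 82 DD on day 5.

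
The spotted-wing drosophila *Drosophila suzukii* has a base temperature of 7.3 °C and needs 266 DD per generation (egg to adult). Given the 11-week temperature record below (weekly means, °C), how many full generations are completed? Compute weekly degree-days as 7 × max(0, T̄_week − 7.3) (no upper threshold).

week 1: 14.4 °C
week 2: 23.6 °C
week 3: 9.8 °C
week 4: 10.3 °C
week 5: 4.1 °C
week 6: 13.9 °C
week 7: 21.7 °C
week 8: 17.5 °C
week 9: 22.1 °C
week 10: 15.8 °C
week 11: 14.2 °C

Weekly DD (7 × max(0, T̄ − 7.3)): 49.7, 114.1, 17.5, 21.0, 0.0, 46.2, 100.8, 71.4, 103.6, 59.5, 48.3.
Season total = 632.1 DD.
Complete generations = ⌊632.1 / 266⌋ = 2.

2 generations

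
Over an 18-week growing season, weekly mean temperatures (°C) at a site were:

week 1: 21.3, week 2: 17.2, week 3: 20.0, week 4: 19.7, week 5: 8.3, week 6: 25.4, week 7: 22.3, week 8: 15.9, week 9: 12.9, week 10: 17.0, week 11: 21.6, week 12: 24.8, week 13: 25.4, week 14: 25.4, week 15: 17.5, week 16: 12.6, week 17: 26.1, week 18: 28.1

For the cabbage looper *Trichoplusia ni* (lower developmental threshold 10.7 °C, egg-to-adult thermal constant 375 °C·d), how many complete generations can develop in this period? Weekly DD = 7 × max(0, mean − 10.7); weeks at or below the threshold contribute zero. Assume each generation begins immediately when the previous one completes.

3 generations

Weekly DD (7 × max(0, T̄ − 10.7)): 74.2, 45.5, 65.1, 63.0, 0.0, 102.9, 81.2, 36.4, 15.4, 44.1, 76.3, 98.7, 102.9, 102.9, 47.6, 13.3, 107.8, 121.8.
Season total = 1199.1 DD.
Complete generations = ⌊1199.1 / 375⌋ = 3.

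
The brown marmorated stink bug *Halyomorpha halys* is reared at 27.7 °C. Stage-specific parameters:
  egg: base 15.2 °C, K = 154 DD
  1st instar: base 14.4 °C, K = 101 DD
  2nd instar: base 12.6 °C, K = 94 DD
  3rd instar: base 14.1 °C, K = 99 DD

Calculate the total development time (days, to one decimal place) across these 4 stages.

egg: 154 / (27.7 − 15.2) = 154 / 12.5 = 12.320 d.
1st instar: 101 / (27.7 − 14.4) = 101 / 13.3 = 7.594 d.
2nd instar: 94 / (27.7 − 12.6) = 94 / 15.1 = 6.225 d.
3rd instar: 99 / (27.7 − 14.1) = 99 / 13.6 = 7.279 d.
Sum = 33.419 ≈ 33.4 days.

33.4 days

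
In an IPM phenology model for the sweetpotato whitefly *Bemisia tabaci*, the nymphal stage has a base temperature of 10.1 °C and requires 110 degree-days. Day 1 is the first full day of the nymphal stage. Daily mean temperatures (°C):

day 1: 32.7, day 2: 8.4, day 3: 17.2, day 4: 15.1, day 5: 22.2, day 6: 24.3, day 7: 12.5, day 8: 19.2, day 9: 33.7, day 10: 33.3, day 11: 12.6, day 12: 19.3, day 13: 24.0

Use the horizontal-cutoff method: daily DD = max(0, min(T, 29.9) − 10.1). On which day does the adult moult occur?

Daily DD above 10.1 °C (capped at 19.8): 19.8, 0.0, 7.1, 5.0, 12.1, 14.2, 2.4, 9.1, 19.8, 19.8, 2.5, 9.2, 13.9.
Cumulative: 19.8, 19.8, 26.9, 31.9, 44.0, 58.2, 60.6, 69.7, 89.5, 109.3, 111.8, 121.0, 134.9.
The total first reaches 110 DD on day 11.

day 11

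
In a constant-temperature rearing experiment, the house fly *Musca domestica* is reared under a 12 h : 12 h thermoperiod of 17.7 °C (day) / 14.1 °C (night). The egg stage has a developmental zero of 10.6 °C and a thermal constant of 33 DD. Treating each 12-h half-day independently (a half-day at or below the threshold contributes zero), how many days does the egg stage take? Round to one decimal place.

Day half: max(0, 17.7 − 10.6) × 0.5 = 7.1 × 0.5 = 3.55 DD.
Night half: max(0, 14.1 − 10.6) × 0.5 = 3.5 × 0.5 = 1.75 DD.
Per 24 h: 5.30 DD/day.
Duration = 33 / 5.30 = 6.226 ≈ 6.2 days.

6.2 days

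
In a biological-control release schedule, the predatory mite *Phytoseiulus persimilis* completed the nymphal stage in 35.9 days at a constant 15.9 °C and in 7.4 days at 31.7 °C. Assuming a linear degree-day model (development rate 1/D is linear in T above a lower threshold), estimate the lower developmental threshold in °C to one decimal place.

11.8 °C

Under the model K = D·(T − T_b), so D₁·(T₁ − T_b) = D₂·(T₂ − T_b).
35.9·(15.9 − T_b) = 7.4·(31.7 − T_b)
T_b = (35.9·15.9 − 7.4·31.7) / (35.9 − 7.4) = 336.23 / 28.5 = 11.798 °C ≈ 11.8 °C.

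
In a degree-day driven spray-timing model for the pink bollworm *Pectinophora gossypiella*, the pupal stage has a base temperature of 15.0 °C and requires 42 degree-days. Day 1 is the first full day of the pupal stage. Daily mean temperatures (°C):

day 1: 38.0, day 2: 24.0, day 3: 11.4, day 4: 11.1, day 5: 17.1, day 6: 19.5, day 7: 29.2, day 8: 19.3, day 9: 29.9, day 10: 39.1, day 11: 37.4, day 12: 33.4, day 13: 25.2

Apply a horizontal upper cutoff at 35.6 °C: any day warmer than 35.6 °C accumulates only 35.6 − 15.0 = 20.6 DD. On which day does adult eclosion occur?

day 7

Daily DD above 15.0 °C (capped at 20.6): 20.6, 9.0, 0.0, 0.0, 2.1, 4.5, 14.2, 4.3, 14.9, 20.6, 20.6, 18.4, 10.2.
Cumulative: 20.6, 29.6, 29.6, 29.6, 31.7, 36.2, 50.4, 54.7, 69.6, 90.2, 110.8, 129.2, 139.4.
The total first reaches 42 DD on day 7.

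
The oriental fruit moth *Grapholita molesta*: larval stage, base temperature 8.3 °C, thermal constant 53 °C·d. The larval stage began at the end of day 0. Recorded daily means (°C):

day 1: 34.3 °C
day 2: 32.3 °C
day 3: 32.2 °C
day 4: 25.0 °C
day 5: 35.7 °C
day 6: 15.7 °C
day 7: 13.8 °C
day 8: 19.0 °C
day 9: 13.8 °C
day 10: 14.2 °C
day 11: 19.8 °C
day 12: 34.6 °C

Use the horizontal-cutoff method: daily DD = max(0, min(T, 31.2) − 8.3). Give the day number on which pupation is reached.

day 3

Daily DD above 8.3 °C (capped at 22.9): 22.9, 22.9, 22.9, 16.7, 22.9, 7.4, 5.5, 10.7, 5.5, 5.9, 11.5, 22.9.
Cumulative: 22.9, 45.8, 68.7, 85.4, 108.3, 115.7, 121.2, 131.9, 137.4, 143.3, 154.8, 177.7.
The total first reaches 53 DD on day 3.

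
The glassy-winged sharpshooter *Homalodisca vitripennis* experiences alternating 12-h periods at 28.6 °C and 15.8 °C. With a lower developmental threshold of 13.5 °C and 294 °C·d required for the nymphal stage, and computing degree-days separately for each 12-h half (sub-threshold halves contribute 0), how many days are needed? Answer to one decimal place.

Day half: max(0, 28.6 − 13.5) × 0.5 = 15.1 × 0.5 = 7.55 DD.
Night half: max(0, 15.8 − 13.5) × 0.5 = 2.3 × 0.5 = 1.15 DD.
Per 24 h: 8.70 DD/day.
Duration = 294 / 8.70 = 33.793 ≈ 33.8 days.

33.8 days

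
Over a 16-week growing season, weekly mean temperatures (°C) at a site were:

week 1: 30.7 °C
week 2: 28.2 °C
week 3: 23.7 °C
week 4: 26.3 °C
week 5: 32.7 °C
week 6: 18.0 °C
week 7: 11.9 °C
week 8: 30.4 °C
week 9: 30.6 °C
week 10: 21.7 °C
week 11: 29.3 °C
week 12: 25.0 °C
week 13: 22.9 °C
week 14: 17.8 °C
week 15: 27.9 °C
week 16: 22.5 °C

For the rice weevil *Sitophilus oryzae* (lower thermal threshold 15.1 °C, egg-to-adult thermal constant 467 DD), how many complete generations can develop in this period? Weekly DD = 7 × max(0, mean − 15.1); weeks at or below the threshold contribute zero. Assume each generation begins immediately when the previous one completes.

Weekly DD (7 × max(0, T̄ − 15.1)): 109.2, 91.7, 60.2, 78.4, 123.2, 20.3, 0.0, 107.1, 108.5, 46.2, 99.4, 69.3, 54.6, 18.9, 89.6, 51.8.
Season total = 1128.4 DD.
Complete generations = ⌊1128.4 / 467⌋ = 2.

2 generations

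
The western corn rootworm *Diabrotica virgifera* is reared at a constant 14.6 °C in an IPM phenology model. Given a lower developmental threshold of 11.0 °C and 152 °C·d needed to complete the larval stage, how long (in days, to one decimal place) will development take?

Daily accumulation = 14.6 − 11.0 = 3.6 DD/day.
Duration = 152 / 3.6 = 42.222 ≈ 42.2 days.

42.2 days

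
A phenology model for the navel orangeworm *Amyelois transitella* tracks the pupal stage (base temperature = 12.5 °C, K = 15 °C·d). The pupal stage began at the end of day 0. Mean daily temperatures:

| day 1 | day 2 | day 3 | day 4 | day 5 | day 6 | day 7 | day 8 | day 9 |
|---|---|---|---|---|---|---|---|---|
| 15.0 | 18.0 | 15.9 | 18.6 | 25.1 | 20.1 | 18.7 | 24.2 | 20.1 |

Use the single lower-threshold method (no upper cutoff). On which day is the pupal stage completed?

day 4

Daily DD above 12.5 °C: 2.5, 5.5, 3.4, 6.1, 12.6, 7.6, 6.2, 11.7, 7.6.
Cumulative: 2.5, 8.0, 11.4, 17.5, 30.1, 37.7, 43.9, 55.6, 63.2.
The total first reaches 15 DD on day 4.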